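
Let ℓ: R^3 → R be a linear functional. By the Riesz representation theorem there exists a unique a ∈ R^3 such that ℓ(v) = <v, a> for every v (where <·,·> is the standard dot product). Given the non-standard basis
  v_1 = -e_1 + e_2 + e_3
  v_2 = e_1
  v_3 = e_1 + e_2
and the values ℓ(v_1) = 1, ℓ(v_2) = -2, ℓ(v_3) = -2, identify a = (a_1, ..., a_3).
a = (-2, 0, -1)

Write a = (a_1, ..., a_3) in the standard basis. For each basis vector v_i, ℓ(v_i) = <v_i, a> is a linear equation in the a_j's. Collect the n equations into a matrix system V a = ℓ, where row i of V is v_i (expressed in the standard basis). Since V is invertible (lower-triangular with 1s on the diagonal, up to permutation), solve by back-substitution:
  V =
[[-1, 1, 1],
 [1, 0, 0],
 [1, 1, 0]]
  V a = (1, -2, -2)
Solving gives a = (-2, 0, -1).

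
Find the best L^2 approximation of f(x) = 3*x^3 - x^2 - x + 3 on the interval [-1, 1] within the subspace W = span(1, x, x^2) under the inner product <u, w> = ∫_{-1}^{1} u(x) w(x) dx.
g(x) = -x^2 + 4*x/5 + 3

The best approximation g ∈ W is the orthogonal projection of f onto W. Writing g = a_0 + a_1 x + a_2 x^2, the coefficients solve the normal equations G · a = b where
  G_{ij} = <φ_i, φ_j> and b_i = <f, φ_i>, with φ_0 = 1, φ_1 = x, φ_2 = x^2.
G =
  [2, 0, 2/3]
  [0, 2/3, 0]
  [2/3, 0, 2/5],
b = (16/3, 8/15, 8/5).
Solving gives a_0 = 3, a_1 = 4/5, a_2 = -1, so
  g(x) = -x^2 + 4*x/5 + 3.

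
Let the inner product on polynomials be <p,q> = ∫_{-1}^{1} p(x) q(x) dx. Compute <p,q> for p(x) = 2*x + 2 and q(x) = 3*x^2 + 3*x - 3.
<p,q> = -4

Expand the product: p(x)·q(x) = 6*x^3 + 12*x^2 - 6.
∫_{-1}^{1} of each monomial x^k gives [2/(k+1) if k even, 0 if k odd]. Integrating term-by-term (or equivalently evaluating the antiderivative F(x) = 3*x^4/2 + 4*x^3 - 6*x at the endpoints):
  F(1) − F(−1) = -1/2 − (7/2) = -4.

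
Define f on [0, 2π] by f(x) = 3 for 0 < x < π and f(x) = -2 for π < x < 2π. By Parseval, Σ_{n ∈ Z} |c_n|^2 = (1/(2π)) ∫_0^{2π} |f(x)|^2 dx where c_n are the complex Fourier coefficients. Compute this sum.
Σ |c_n|^2 = 13/2

Parseval equates the L^2 energy of f (normalised by 1/(2π)) with the ℓ^2 sum of its Fourier coefficients: (1/(2π)) ∫_0^{2π} |f|^2 = Σ |c_n|^2.
Compute the left side: (1/(2π)) [∫_0^π 3^2 dx + ∫_π^{2π} (-2)^2 dx] = (1/(2π)) · (9π + 4π) = (9 + 4)/2 = 13/2.
So Σ_{n ∈ Z} |c_n|^2 = 13/2.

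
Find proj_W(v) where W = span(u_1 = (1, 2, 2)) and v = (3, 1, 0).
proj_W(v) = (5/9, 10/9, 10/9)

Set up U = [u_1 | ... | u_1] ∈ R^(3×1). The projector onto W = col(U) is P = U (U^T U)^(-1) U^T.
Compute U^T U =
  [9],
and U^T v = (5).
Solve U^T U · c = U^T v for the coefficients: c = (5/9). The projection is proj_W(v) = U c.
Check: (v - proj_W(v)) · u_1 = 0  (should be 0).
Result: proj_W(v) = (5/9, 10/9, 10/9).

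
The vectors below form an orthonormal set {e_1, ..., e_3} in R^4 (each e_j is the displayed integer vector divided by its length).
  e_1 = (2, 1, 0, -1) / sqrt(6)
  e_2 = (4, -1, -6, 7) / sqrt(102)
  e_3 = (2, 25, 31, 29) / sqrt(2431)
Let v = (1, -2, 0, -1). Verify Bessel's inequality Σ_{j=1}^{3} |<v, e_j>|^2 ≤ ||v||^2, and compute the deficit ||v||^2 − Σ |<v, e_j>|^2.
Σ |<v, e_j>|^2 = 34/13; ||v||^2 = 6; deficit = 44/13

Write each e_j = u_j / sqrt(<u_j, u_j>) where u_j is the displayed integer vector. Then <v, e_j> = <v, u_j> / sqrt(<u_j, u_j>), so |<v, e_j>|^2 = <v, u_j>^2 / <u_j, u_j>.
Coefficients: <v, e_1> = 1/sqrt(6), <v, e_2> = -1/sqrt(102), <v, e_3> = -77/sqrt(2431).
Square and sum: Σ |<v, e_j>|^2 = 34/13.
Compute ||v||^2 = v·v = 6.
Deficit = 6 − 34/13 = 44/13 ≥ 0, confirming Bessel's inequality. (The deficit equals ||v − Σ <v,e_j> e_j||^2, the squared distance from v to span{e_j}.)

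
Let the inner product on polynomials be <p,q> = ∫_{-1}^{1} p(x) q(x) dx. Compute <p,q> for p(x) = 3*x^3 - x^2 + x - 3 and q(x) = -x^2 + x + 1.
<p,q> = -12/5

Expand the product: p(x)·q(x) = -3*x^5 + 4*x^4 + x^3 + 3*x^2 - 2*x - 3.
∫_{-1}^{1} of each monomial x^k gives [2/(k+1) if k even, 0 if k odd]. Integrating term-by-term (or equivalently evaluating the antiderivative F(x) = -x^6/2 + 4*x^5/5 + x^4/4 + x^3 - x^2 - 3*x at the endpoints):
  F(1) − F(−1) = -49/20 − (-1/20) = -12/5.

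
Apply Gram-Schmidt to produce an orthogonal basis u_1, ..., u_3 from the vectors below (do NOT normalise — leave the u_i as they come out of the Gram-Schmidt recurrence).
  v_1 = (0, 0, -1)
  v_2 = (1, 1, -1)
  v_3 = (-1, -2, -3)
Orthogonal basis:
  u_1 = (0, 0, -1)
  u_2 = (1, 1, 0)
  u_3 = (1/2, -1/2, 0)

Apply the Gram-Schmidt recurrence
  u_1 = v_1
  u_i = v_i − Σ_{j<i} ((v_i · u_j) / (u_j · u_j)) · u_j.

Step by step this gives:
  u_1 = (0, 0, -1)
  u_2 = (1, 1, 0)
  u_3 = (1/2, -1/2, 0)

Orthogonality check:
  u_2 · u_1 = 0 (should be 0)
  u_3 · u_1 = 0 (should be 0)
  u_3 · u_2 = 0 (should be 0)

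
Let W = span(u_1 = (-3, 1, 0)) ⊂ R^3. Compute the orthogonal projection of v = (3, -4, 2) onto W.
proj_W(v) = (39/10, -13/10, 0)

Set up U = [u_1 | ... | u_1] ∈ R^(3×1). The projector onto W = col(U) is P = U (U^T U)^(-1) U^T.
Compute U^T U =
  [10],
and U^T v = (-13).
Solve U^T U · c = U^T v for the coefficients: c = (-13/10). The projection is proj_W(v) = U c.
Check: (v - proj_W(v)) · u_1 = 0  (should be 0).
Result: proj_W(v) = (39/10, -13/10, 0).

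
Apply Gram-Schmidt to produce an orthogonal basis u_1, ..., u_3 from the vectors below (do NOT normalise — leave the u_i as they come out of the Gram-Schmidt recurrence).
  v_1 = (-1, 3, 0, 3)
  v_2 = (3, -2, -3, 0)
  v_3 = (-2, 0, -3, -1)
Orthogonal basis:
  u_1 = (-1, 3, 0, 3)
  u_2 = (48/19, -11/19, -3, 27/19)
  u_3 = (-813/337, 81/337, -867/337, -352/337)

Apply the Gram-Schmidt recurrence
  u_1 = v_1
  u_i = v_i − Σ_{j<i} ((v_i · u_j) / (u_j · u_j)) · u_j.

Step by step this gives:
  u_1 = (-1, 3, 0, 3)
  u_2 = (48/19, -11/19, -3, 27/19)
  u_3 = (-813/337, 81/337, -867/337, -352/337)

Orthogonality check:
  u_2 · u_1 = 0 (should be 0)
  u_3 · u_1 = 0 (should be 0)
  u_3 · u_2 = 0 (should be 0)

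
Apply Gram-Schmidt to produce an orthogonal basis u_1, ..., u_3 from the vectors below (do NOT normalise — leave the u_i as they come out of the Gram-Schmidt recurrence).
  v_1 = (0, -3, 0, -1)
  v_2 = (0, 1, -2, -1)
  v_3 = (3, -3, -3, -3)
Orthogonal basis:
  u_1 = (0, -3, 0, -1)
  u_2 = (0, 2/5, -2, -6/5)
  u_3 = (3, 0, 0, 0)

Apply the Gram-Schmidt recurrence
  u_1 = v_1
  u_i = v_i − Σ_{j<i} ((v_i · u_j) / (u_j · u_j)) · u_j.

Step by step this gives:
  u_1 = (0, -3, 0, -1)
  u_2 = (0, 2/5, -2, -6/5)
  u_3 = (3, 0, 0, 0)

Orthogonality check:
  u_2 · u_1 = 0 (should be 0)
  u_3 · u_1 = 0 (should be 0)
  u_3 · u_2 = 0 (should be 0)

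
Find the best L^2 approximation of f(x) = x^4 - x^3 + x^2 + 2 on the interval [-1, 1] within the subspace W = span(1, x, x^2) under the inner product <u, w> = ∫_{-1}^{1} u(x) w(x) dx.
g(x) = 13*x^2/7 - 3*x/5 + 67/35

The best approximation g ∈ W is the orthogonal projection of f onto W. Writing g = a_0 + a_1 x + a_2 x^2, the coefficients solve the normal equations G · a = b where
  G_{ij} = <φ_i, φ_j> and b_i = <f, φ_i>, with φ_0 = 1, φ_1 = x, φ_2 = x^2.
G =
  [2, 0, 2/3]
  [0, 2/3, 0]
  [2/3, 0, 2/5],
b = (76/15, -2/5, 212/105).
Solving gives a_0 = 67/35, a_1 = -3/5, a_2 = 13/7, so
  g(x) = 13*x^2/7 - 3*x/5 + 67/35.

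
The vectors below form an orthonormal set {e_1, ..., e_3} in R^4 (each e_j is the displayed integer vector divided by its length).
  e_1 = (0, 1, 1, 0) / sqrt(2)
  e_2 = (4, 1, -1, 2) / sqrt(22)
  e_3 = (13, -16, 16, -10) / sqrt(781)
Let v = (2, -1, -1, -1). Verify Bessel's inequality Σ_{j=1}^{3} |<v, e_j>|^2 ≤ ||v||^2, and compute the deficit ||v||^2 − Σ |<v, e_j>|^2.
Σ |<v, e_j>|^2 = 376/71; ||v||^2 = 7; deficit = 121/71

Write each e_j = u_j / sqrt(<u_j, u_j>) where u_j is the displayed integer vector. Then <v, e_j> = <v, u_j> / sqrt(<u_j, u_j>), so |<v, e_j>|^2 = <v, u_j>^2 / <u_j, u_j>.
Coefficients: <v, e_1> = -2/sqrt(2), <v, e_2> = 6/sqrt(22), <v, e_3> = 36/sqrt(781).
Square and sum: Σ |<v, e_j>|^2 = 376/71.
Compute ||v||^2 = v·v = 7.
Deficit = 7 − 376/71 = 121/71 ≥ 0, confirming Bessel's inequality. (The deficit equals ||v − Σ <v,e_j> e_j||^2, the squared distance from v to span{e_j}.)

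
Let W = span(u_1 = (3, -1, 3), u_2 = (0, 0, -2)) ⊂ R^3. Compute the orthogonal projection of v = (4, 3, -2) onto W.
proj_W(v) = (27/10, -9/10, -2)

Set up U = [u_1 | ... | u_2] ∈ R^(3×2). The projector onto W = col(U) is P = U (U^T U)^(-1) U^T.
Compute U^T U =
  [19, -6]
  [-6, 4],
and U^T v = (3, 4).
Solve U^T U · c = U^T v for the coefficients: c = (9/10, 47/20). The projection is proj_W(v) = U c.
Check: (v - proj_W(v)) · u_1 = 0  (should be 0).
Check: (v - proj_W(v)) · u_2 = 0  (should be 0).
Result: proj_W(v) = (27/10, -9/10, -2).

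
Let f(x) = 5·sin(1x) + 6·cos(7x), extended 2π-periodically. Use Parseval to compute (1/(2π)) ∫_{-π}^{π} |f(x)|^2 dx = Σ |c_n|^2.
Σ |c_n|^2 = 61/2

Expand |f|^2 and use orthogonality of {sin(nx), cos(mx)} on [-π, π]:
  ∫_{-π}^{π} sin(nx)^2 dx = π, ∫ cos(mx)^2 dx = π, and cross terms integrate to 0.
So ∫_{-π}^{π} f(x)^2 dx = 5^2 · π + 6^2 · π = (25 + 36)π.
Divide by 2π: (25 + 36)/2 = 61/2.
By Parseval, this equals Σ |c_n|^2.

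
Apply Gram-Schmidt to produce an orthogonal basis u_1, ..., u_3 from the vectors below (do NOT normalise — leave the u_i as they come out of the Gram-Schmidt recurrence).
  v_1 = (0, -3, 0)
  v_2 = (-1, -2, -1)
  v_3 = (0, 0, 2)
Orthogonal basis:
  u_1 = (0, -3, 0)
  u_2 = (-1, 0, -1)
  u_3 = (-1, 0, 1)

Apply the Gram-Schmidt recurrence
  u_1 = v_1
  u_i = v_i − Σ_{j<i} ((v_i · u_j) / (u_j · u_j)) · u_j.

Step by step this gives:
  u_1 = (0, -3, 0)
  u_2 = (-1, 0, -1)
  u_3 = (-1, 0, 1)

Orthogonality check:
  u_2 · u_1 = 0 (should be 0)
  u_3 · u_1 = 0 (should be 0)
  u_3 · u_2 = 0 (should be 0)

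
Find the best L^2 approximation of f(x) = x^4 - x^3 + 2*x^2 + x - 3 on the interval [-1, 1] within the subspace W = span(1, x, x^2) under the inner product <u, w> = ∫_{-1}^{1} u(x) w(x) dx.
g(x) = 20*x^2/7 + 2*x/5 - 108/35

The best approximation g ∈ W is the orthogonal projection of f onto W. Writing g = a_0 + a_1 x + a_2 x^2, the coefficients solve the normal equations G · a = b where
  G_{ij} = <φ_i, φ_j> and b_i = <f, φ_i>, with φ_0 = 1, φ_1 = x, φ_2 = x^2.
G =
  [2, 0, 2/3]
  [0, 2/3, 0]
  [2/3, 0, 2/5],
b = (-64/15, 4/15, -32/35).
Solving gives a_0 = -108/35, a_1 = 2/5, a_2 = 20/7, so
  g(x) = 20*x^2/7 + 2*x/5 - 108/35.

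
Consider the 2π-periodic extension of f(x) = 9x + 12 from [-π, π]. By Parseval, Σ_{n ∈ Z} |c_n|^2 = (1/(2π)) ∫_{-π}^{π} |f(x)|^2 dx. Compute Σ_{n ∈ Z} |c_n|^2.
Σ |c_n|^2 = 27π^2 + 144

Expand and integrate term by term over [-π, π]:
  ∫ (9x)^2 dx = 81·(2π^3/3); ∫ 2·9·(12)·x dx = 0 (odd integrand); ∫ 12^2 dx = 144·2π.
So (1/(2π)) ∫_{-π}^{π} (9x + 12)^2 dx = 81π^2/3 + 144 = 27π^2 + 144.
Parseval ⇒ Σ |c_n|^2 = 27π^2 + 144.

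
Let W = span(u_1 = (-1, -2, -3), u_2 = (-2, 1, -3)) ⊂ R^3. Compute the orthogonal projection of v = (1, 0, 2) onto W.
proj_W(v) = (124/115, 3/115, 45/23)

Set up U = [u_1 | ... | u_2] ∈ R^(3×2). The projector onto W = col(U) is P = U (U^T U)^(-1) U^T.
Compute U^T U =
  [14, 9]
  [9, 14],
and U^T v = (-7, -8).
Solve U^T U · c = U^T v for the coefficients: c = (-26/115, -49/115). The projection is proj_W(v) = U c.
Check: (v - proj_W(v)) · u_1 = 0  (should be 0).
Check: (v - proj_W(v)) · u_2 = 0  (should be 0).
Result: proj_W(v) = (124/115, 3/115, 45/23).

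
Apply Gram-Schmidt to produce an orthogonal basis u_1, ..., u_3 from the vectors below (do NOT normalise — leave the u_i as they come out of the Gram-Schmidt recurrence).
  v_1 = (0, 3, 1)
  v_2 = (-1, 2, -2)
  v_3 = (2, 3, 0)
Orthogonal basis:
  u_1 = (0, 3, 1)
  u_2 = (-1, 4/5, -12/5)
  u_3 = (76/37, 19/74, -57/74)

Apply the Gram-Schmidt recurrence
  u_1 = v_1
  u_i = v_i − Σ_{j<i} ((v_i · u_j) / (u_j · u_j)) · u_j.

Step by step this gives:
  u_1 = (0, 3, 1)
  u_2 = (-1, 4/5, -12/5)
  u_3 = (76/37, 19/74, -57/74)

Orthogonality check:
  u_2 · u_1 = 0 (should be 0)
  u_3 · u_1 = 0 (should be 0)
  u_3 · u_2 = 0 (should be 0)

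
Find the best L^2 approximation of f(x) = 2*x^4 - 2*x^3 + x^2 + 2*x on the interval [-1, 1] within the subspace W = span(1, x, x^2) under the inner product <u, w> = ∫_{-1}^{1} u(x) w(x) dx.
g(x) = 19*x^2/7 + 4*x/5 - 6/35

The best approximation g ∈ W is the orthogonal projection of f onto W. Writing g = a_0 + a_1 x + a_2 x^2, the coefficients solve the normal equations G · a = b where
  G_{ij} = <φ_i, φ_j> and b_i = <f, φ_i>, with φ_0 = 1, φ_1 = x, φ_2 = x^2.
G =
  [2, 0, 2/3]
  [0, 2/3, 0]
  [2/3, 0, 2/5],
b = (22/15, 8/15, 34/35).
Solving gives a_0 = -6/35, a_1 = 4/5, a_2 = 19/7, so
  g(x) = 19*x^2/7 + 4*x/5 - 6/35.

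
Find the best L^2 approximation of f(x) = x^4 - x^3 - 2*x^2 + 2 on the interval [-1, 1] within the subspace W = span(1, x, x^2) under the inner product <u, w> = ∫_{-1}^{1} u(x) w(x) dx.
g(x) = -8*x^2/7 - 3*x/5 + 67/35

The best approximation g ∈ W is the orthogonal projection of f onto W. Writing g = a_0 + a_1 x + a_2 x^2, the coefficients solve the normal equations G · a = b where
  G_{ij} = <φ_i, φ_j> and b_i = <f, φ_i>, with φ_0 = 1, φ_1 = x, φ_2 = x^2.
G =
  [2, 0, 2/3]
  [0, 2/3, 0]
  [2/3, 0, 2/5],
b = (46/15, -2/5, 86/105).
Solving gives a_0 = 67/35, a_1 = -3/5, a_2 = -8/7, so
  g(x) = -8*x^2/7 - 3*x/5 + 67/35.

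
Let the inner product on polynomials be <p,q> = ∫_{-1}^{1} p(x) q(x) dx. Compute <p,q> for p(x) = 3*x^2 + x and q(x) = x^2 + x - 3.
<p,q> = -62/15

Expand the product: p(x)·q(x) = 3*x^4 + 4*x^3 - 8*x^2 - 3*x.
∫_{-1}^{1} of each monomial x^k gives [2/(k+1) if k even, 0 if k odd]. Integrating term-by-term (or equivalently evaluating the antiderivative F(x) = 3*x^5/5 + x^4 - 8*x^3/3 - 3*x^2/2 at the endpoints):
  F(1) − F(−1) = -77/30 − (47/30) = -62/15.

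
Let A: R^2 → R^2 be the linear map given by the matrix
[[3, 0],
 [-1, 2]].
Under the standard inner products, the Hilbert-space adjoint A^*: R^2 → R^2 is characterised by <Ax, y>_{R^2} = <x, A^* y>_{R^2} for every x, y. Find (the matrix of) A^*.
A^* = A^T =
[[3, -1],
 [0, 2]]

For real matrices with standard dot products, the defining identity <Ax, y> = <x, A^* y> gives (Ax)^T y = x^T (A^*) y, i.e. x^T A^T y = x^T (A^*) y. Since this holds for all x, y, we must have A^* = A^T. Therefore
A^* =
[[3, -1],
 [0, 2]].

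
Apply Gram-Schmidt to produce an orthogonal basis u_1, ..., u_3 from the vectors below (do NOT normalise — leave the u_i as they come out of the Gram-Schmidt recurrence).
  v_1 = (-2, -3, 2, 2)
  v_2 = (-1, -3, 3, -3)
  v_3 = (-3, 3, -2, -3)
Orthogonal basis:
  u_1 = (-2, -3, 2, 2)
  u_2 = (1/21, -10/7, 41/21, -85/21)
  u_3 = (-1983/467, 648/467, -512/467, -499/467)

Apply the Gram-Schmidt recurrence
  u_1 = v_1
  u_i = v_i − Σ_{j<i} ((v_i · u_j) / (u_j · u_j)) · u_j.

Step by step this gives:
  u_1 = (-2, -3, 2, 2)
  u_2 = (1/21, -10/7, 41/21, -85/21)
  u_3 = (-1983/467, 648/467, -512/467, -499/467)

Orthogonality check:
  u_2 · u_1 = 0 (should be 0)
  u_3 · u_1 = 0 (should be 0)
  u_3 · u_2 = 0 (should be 0)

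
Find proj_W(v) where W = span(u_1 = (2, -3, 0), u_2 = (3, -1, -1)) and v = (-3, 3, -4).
proj_W(v) = (-3/2, 4, -1/2)

Set up U = [u_1 | ... | u_2] ∈ R^(3×2). The projector onto W = col(U) is P = U (U^T U)^(-1) U^T.
Compute U^T U =
  [13, 9]
  [9, 11],
and U^T v = (-15, -8).
Solve U^T U · c = U^T v for the coefficients: c = (-3/2, 1/2). The projection is proj_W(v) = U c.
Check: (v - proj_W(v)) · u_1 = 0  (should be 0).
Check: (v - proj_W(v)) · u_2 = 0  (should be 0).
Result: proj_W(v) = (-3/2, 4, -1/2).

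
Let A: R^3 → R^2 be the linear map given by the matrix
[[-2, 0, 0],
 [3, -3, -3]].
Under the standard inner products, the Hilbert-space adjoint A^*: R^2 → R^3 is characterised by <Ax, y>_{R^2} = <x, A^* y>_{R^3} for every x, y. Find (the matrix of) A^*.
A^* = A^T =
[[-2, 3],
 [0, -3],
 [0, -3]]

For real matrices with standard dot products, the defining identity <Ax, y> = <x, A^* y> gives (Ax)^T y = x^T (A^*) y, i.e. x^T A^T y = x^T (A^*) y. Since this holds for all x, y, we must have A^* = A^T. Therefore
A^* =
[[-2, 3],
 [0, -3],
 [0, -3]].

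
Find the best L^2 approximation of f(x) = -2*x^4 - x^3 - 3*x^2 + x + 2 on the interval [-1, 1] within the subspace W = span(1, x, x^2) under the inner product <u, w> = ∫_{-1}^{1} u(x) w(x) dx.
g(x) = -33*x^2/7 + 2*x/5 + 76/35

The best approximation g ∈ W is the orthogonal projection of f onto W. Writing g = a_0 + a_1 x + a_2 x^2, the coefficients solve the normal equations G · a = b where
  G_{ij} = <φ_i, φ_j> and b_i = <f, φ_i>, with φ_0 = 1, φ_1 = x, φ_2 = x^2.
G =
  [2, 0, 2/3]
  [0, 2/3, 0]
  [2/3, 0, 2/5],
b = (6/5, 4/15, -46/105).
Solving gives a_0 = 76/35, a_1 = 2/5, a_2 = -33/7, so
  g(x) = -33*x^2/7 + 2*x/5 + 76/35.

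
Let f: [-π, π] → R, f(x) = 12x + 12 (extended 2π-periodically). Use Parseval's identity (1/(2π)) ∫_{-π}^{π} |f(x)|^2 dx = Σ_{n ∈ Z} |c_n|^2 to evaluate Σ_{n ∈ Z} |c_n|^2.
Σ |c_n|^2 = 48π^2 + 144

Expand and integrate term by term over [-π, π]:
  ∫ (12x)^2 dx = 144·(2π^3/3); ∫ 2·12·(12)·x dx = 0 (odd integrand); ∫ 12^2 dx = 144·2π.
So (1/(2π)) ∫_{-π}^{π} (12x + 12)^2 dx = 144π^2/3 + 144 = 48π^2 + 144.
Parseval ⇒ Σ |c_n|^2 = 48π^2 + 144.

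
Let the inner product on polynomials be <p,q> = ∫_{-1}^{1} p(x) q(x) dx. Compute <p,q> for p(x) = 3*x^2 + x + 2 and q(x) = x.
<p,q> = 2/3

Expand the product: p(x)·q(x) = 3*x^3 + x^2 + 2*x.
∫_{-1}^{1} of each monomial x^k gives [2/(k+1) if k even, 0 if k odd]. Integrating term-by-term (or equivalently evaluating the antiderivative F(x) = 3*x^4/4 + x^3/3 + x^2 at the endpoints):
  F(1) − F(−1) = 25/12 − (17/12) = 2/3.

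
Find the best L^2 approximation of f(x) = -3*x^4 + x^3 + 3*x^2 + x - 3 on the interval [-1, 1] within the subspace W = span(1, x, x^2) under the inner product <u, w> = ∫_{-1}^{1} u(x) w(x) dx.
g(x) = 3*x^2/7 + 8*x/5 - 96/35

The best approximation g ∈ W is the orthogonal projection of f onto W. Writing g = a_0 + a_1 x + a_2 x^2, the coefficients solve the normal equations G · a = b where
  G_{ij} = <φ_i, φ_j> and b_i = <f, φ_i>, with φ_0 = 1, φ_1 = x, φ_2 = x^2.
G =
  [2, 0, 2/3]
  [0, 2/3, 0]
  [2/3, 0, 2/5],
b = (-26/5, 16/15, -58/35).
Solving gives a_0 = -96/35, a_1 = 8/5, a_2 = 3/7, so
  g(x) = 3*x^2/7 + 8*x/5 - 96/35.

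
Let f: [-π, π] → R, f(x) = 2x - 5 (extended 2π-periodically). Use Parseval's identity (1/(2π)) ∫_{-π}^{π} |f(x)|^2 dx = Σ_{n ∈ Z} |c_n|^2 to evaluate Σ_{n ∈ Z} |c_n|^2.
Σ |c_n|^2 = 4π^2/3 + 25

Expand and integrate term by term over [-π, π]:
  ∫ (2x)^2 dx = 4·(2π^3/3); ∫ 2·2·(-5)·x dx = 0 (odd integrand); ∫ (-5)^2 dx = 25·2π.
So (1/(2π)) ∫_{-π}^{π} (2x - 5)^2 dx = 4π^2/3 + 25 = 4π^2/3 + 25.
Parseval ⇒ Σ |c_n|^2 = 4π^2/3 + 25.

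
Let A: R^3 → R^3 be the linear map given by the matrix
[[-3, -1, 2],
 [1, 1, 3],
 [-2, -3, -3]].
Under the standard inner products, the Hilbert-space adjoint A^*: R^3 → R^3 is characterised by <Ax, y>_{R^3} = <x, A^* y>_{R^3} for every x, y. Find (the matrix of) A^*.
A^* = A^T =
[[-3, 1, -2],
 [-1, 1, -3],
 [2, 3, -3]]

For real matrices with standard dot products, the defining identity <Ax, y> = <x, A^* y> gives (Ax)^T y = x^T (A^*) y, i.e. x^T A^T y = x^T (A^*) y. Since this holds for all x, y, we must have A^* = A^T. Therefore
A^* =
[[-3, 1, -2],
 [-1, 1, -3],
 [2, 3, -3]].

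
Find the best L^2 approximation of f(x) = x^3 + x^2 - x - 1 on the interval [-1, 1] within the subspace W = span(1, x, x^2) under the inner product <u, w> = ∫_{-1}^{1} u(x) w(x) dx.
g(x) = x^2 - 2*x/5 - 1

The best approximation g ∈ W is the orthogonal projection of f onto W. Writing g = a_0 + a_1 x + a_2 x^2, the coefficients solve the normal equations G · a = b where
  G_{ij} = <φ_i, φ_j> and b_i = <f, φ_i>, with φ_0 = 1, φ_1 = x, φ_2 = x^2.
G =
  [2, 0, 2/3]
  [0, 2/3, 0]
  [2/3, 0, 2/5],
b = (-4/3, -4/15, -4/15).
Solving gives a_0 = -1, a_1 = -2/5, a_2 = 1, so
  g(x) = x^2 - 2*x/5 - 1.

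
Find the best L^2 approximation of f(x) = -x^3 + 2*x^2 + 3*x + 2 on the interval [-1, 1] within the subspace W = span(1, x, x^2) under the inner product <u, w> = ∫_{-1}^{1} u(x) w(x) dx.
g(x) = 2*x^2 + 12*x/5 + 2

The best approximation g ∈ W is the orthogonal projection of f onto W. Writing g = a_0 + a_1 x + a_2 x^2, the coefficients solve the normal equations G · a = b where
  G_{ij} = <φ_i, φ_j> and b_i = <f, φ_i>, with φ_0 = 1, φ_1 = x, φ_2 = x^2.
G =
  [2, 0, 2/3]
  [0, 2/3, 0]
  [2/3, 0, 2/5],
b = (16/3, 8/5, 32/15).
Solving gives a_0 = 2, a_1 = 12/5, a_2 = 2, so
  g(x) = 2*x^2 + 12*x/5 + 2.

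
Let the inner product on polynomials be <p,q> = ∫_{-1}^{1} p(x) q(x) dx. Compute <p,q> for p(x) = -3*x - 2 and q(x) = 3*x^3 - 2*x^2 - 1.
<p,q> = 46/15

Expand the product: p(x)·q(x) = -9*x^4 + 4*x^2 + 3*x + 2.
∫_{-1}^{1} of each monomial x^k gives [2/(k+1) if k even, 0 if k odd]. Integrating term-by-term (or equivalently evaluating the antiderivative F(x) = -9*x^5/5 + 4*x^3/3 + 3*x^2/2 + 2*x at the endpoints):
  F(1) − F(−1) = 91/30 − (-1/30) = 46/15.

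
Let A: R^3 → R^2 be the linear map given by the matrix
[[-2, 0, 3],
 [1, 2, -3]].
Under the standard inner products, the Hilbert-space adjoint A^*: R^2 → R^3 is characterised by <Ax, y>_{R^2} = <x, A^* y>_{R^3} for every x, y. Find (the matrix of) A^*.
A^* = A^T =
[[-2, 1],
 [0, 2],
 [3, -3]]

For real matrices with standard dot products, the defining identity <Ax, y> = <x, A^* y> gives (Ax)^T y = x^T (A^*) y, i.e. x^T A^T y = x^T (A^*) y. Since this holds for all x, y, we must have A^* = A^T. Therefore
A^* =
[[-2, 1],
 [0, 2],
 [3, -3]].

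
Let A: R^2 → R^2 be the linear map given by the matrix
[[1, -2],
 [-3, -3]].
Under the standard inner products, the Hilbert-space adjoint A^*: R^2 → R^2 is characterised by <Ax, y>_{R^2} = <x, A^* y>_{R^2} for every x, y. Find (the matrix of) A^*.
A^* = A^T =
[[1, -3],
 [-2, -3]]

For real matrices with standard dot products, the defining identity <Ax, y> = <x, A^* y> gives (Ax)^T y = x^T (A^*) y, i.e. x^T A^T y = x^T (A^*) y. Since this holds for all x, y, we must have A^* = A^T. Therefore
A^* =
[[1, -3],
 [-2, -3]].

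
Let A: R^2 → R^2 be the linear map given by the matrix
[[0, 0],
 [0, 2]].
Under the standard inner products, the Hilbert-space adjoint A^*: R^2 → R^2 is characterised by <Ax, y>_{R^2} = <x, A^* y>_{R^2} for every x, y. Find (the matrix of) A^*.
A^* = A^T =
[[0, 0],
 [0, 2]]

For real matrices with standard dot products, the defining identity <Ax, y> = <x, A^* y> gives (Ax)^T y = x^T (A^*) y, i.e. x^T A^T y = x^T (A^*) y. Since this holds for all x, y, we must have A^* = A^T. Therefore
A^* =
[[0, 0],
 [0, 2]].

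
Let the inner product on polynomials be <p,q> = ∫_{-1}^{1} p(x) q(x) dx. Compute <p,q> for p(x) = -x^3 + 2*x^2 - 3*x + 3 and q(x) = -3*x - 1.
<p,q> = -2/15

Expand the product: p(x)·q(x) = 3*x^4 - 5*x^3 + 7*x^2 - 6*x - 3.
∫_{-1}^{1} of each monomial x^k gives [2/(k+1) if k even, 0 if k odd]. Integrating term-by-term (or equivalently evaluating the antiderivative F(x) = 3*x^5/5 - 5*x^4/4 + 7*x^3/3 - 3*x^2 - 3*x at the endpoints):
  F(1) − F(−1) = -259/60 − (-251/60) = -2/15.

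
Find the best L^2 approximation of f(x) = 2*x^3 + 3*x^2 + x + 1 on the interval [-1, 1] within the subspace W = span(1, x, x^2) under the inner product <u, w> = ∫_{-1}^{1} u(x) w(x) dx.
g(x) = 3*x^2 + 11*x/5 + 1

The best approximation g ∈ W is the orthogonal projection of f onto W. Writing g = a_0 + a_1 x + a_2 x^2, the coefficients solve the normal equations G · a = b where
  G_{ij} = <φ_i, φ_j> and b_i = <f, φ_i>, with φ_0 = 1, φ_1 = x, φ_2 = x^2.
G =
  [2, 0, 2/3]
  [0, 2/3, 0]
  [2/3, 0, 2/5],
b = (4, 22/15, 28/15).
Solving gives a_0 = 1, a_1 = 11/5, a_2 = 3, so
  g(x) = 3*x^2 + 11*x/5 + 1.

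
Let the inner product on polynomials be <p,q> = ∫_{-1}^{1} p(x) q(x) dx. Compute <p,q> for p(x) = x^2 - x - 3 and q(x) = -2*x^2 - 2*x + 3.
<p,q> = -172/15

Expand the product: p(x)·q(x) = -2*x^4 + 11*x^2 + 3*x - 9.
∫_{-1}^{1} of each monomial x^k gives [2/(k+1) if k even, 0 if k odd]. Integrating term-by-term (or equivalently evaluating the antiderivative F(x) = -2*x^5/5 + 11*x^3/3 + 3*x^2/2 - 9*x at the endpoints):
  F(1) − F(−1) = -127/30 − (217/30) = -172/15.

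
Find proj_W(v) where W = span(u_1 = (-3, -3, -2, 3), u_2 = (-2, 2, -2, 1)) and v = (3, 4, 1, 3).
proj_W(v) = (227/354, 991/354, 4/59, -209/177)

Set up U = [u_1 | ... | u_2] ∈ R^(4×2). The projector onto W = col(U) is P = U (U^T U)^(-1) U^T.
Compute U^T U =
  [31, 7]
  [7, 13],
and U^T v = (-14, 3).
Solve U^T U · c = U^T v for the coefficients: c = (-203/354, 191/354). The projection is proj_W(v) = U c.
Check: (v - proj_W(v)) · u_1 = 0  (should be 0).
Check: (v - proj_W(v)) · u_2 = 0  (should be 0).
Result: proj_W(v) = (227/354, 991/354, 4/59, -209/177).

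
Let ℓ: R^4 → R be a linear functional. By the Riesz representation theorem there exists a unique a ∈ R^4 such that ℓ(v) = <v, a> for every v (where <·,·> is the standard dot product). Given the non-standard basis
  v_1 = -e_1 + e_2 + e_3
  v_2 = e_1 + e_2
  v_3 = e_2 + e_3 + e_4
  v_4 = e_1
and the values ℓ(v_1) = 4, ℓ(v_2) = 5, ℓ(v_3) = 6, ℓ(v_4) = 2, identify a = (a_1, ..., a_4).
a = (2, 3, 3, 0)

Write a = (a_1, ..., a_4) in the standard basis. For each basis vector v_i, ℓ(v_i) = <v_i, a> is a linear equation in the a_j's. Collect the n equations into a matrix system V a = ℓ, where row i of V is v_i (expressed in the standard basis). Since V is invertible (lower-triangular with 1s on the diagonal, up to permutation), solve by back-substitution:
  V =
[[-1, 1, 1, 0],
 [1, 1, 0, 0],
 [0, 1, 1, 1],
 [1, 0, 0, 0]]
  V a = (4, 5, 6, 2)
Solving gives a = (2, 3, 3, 0).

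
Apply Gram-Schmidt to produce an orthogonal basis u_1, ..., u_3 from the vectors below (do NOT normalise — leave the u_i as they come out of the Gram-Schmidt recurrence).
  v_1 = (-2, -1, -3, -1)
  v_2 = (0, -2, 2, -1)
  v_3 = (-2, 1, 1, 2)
Orthogonal basis:
  u_1 = (-2, -1, -3, -1)
  u_2 = (-2/5, -11/5, 7/5, -6/5)
  u_3 = (-50/21, 5/21, 1, 32/21)

Apply the Gram-Schmidt recurrence
  u_1 = v_1
  u_i = v_i − Σ_{j<i} ((v_i · u_j) / (u_j · u_j)) · u_j.

Step by step this gives:
  u_1 = (-2, -1, -3, -1)
  u_2 = (-2/5, -11/5, 7/5, -6/5)
  u_3 = (-50/21, 5/21, 1, 32/21)

Orthogonality check:
  u_2 · u_1 = 0 (should be 0)
  u_3 · u_1 = 0 (should be 0)
  u_3 · u_2 = 0 (should be 0)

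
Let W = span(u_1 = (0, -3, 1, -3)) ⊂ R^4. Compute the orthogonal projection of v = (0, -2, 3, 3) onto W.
proj_W(v) = (0, 0, 0, 0)

Set up U = [u_1 | ... | u_1] ∈ R^(4×1). The projector onto W = col(U) is P = U (U^T U)^(-1) U^T.
Compute U^T U =
  [19],
and U^T v = (0).
Solve U^T U · c = U^T v for the coefficients: c = (0). The projection is proj_W(v) = U c.
Check: (v - proj_W(v)) · u_1 = 0  (should be 0).
Result: proj_W(v) = (0, 0, 0, 0).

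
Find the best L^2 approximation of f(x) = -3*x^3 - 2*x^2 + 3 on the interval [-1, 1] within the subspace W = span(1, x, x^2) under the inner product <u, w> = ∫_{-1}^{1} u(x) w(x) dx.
g(x) = -2*x^2 - 9*x/5 + 3

The best approximation g ∈ W is the orthogonal projection of f onto W. Writing g = a_0 + a_1 x + a_2 x^2, the coefficients solve the normal equations G · a = b where
  G_{ij} = <φ_i, φ_j> and b_i = <f, φ_i>, with φ_0 = 1, φ_1 = x, φ_2 = x^2.
G =
  [2, 0, 2/3]
  [0, 2/3, 0]
  [2/3, 0, 2/5],
b = (14/3, -6/5, 6/5).
Solving gives a_0 = 3, a_1 = -9/5, a_2 = -2, so
  g(x) = -2*x^2 - 9*x/5 + 3.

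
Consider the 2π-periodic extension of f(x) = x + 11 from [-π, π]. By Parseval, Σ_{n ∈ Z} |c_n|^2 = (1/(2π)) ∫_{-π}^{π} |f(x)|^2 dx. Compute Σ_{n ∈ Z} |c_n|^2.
Σ |c_n|^2 = π^2/3 + 121

Expand and integrate term by term over [-π, π]:
  ∫ (x)^2 dx = 1·(2π^3/3); ∫ 2·1·(11)·x dx = 0 (odd integrand); ∫ 11^2 dx = 121·2π.
So (1/(2π)) ∫_{-π}^{π} (x + 11)^2 dx = 1π^2/3 + 121 = π^2/3 + 121.
Parseval ⇒ Σ |c_n|^2 = π^2/3 + 121.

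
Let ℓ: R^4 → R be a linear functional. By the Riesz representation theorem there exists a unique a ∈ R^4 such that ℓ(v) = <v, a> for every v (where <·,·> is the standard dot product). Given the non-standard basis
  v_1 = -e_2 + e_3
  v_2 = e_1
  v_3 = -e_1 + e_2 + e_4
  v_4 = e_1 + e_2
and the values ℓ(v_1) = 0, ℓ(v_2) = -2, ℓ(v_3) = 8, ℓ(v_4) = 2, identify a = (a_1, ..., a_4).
a = (-2, 4, 4, 2)

Write a = (a_1, ..., a_4) in the standard basis. For each basis vector v_i, ℓ(v_i) = <v_i, a> is a linear equation in the a_j's. Collect the n equations into a matrix system V a = ℓ, where row i of V is v_i (expressed in the standard basis). Since V is invertible (lower-triangular with 1s on the diagonal, up to permutation), solve by back-substitution:
  V =
[[0, -1, 1, 0],
 [1, 0, 0, 0],
 [-1, 1, 0, 1],
 [1, 1, 0, 0]]
  V a = (0, -2, 8, 2)
Solving gives a = (-2, 4, 4, 2).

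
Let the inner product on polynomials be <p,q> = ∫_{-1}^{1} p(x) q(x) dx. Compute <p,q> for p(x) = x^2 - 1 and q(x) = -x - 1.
<p,q> = 4/3

Expand the product: p(x)·q(x) = -x^3 - x^2 + x + 1.
∫_{-1}^{1} of each monomial x^k gives [2/(k+1) if k even, 0 if k odd]. Integrating term-by-term (or equivalently evaluating the antiderivative F(x) = -x^4/4 - x^3/3 + x^2/2 + x at the endpoints):
  F(1) − F(−1) = 11/12 − (-5/12) = 4/3.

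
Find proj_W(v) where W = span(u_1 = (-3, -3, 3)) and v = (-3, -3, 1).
proj_W(v) = (-7/3, -7/3, 7/3)

Set up U = [u_1 | ... | u_1] ∈ R^(3×1). The projector onto W = col(U) is P = U (U^T U)^(-1) U^T.
Compute U^T U =
  [27],
and U^T v = (21).
Solve U^T U · c = U^T v for the coefficients: c = (7/9). The projection is proj_W(v) = U c.
Check: (v - proj_W(v)) · u_1 = 0  (should be 0).
Result: proj_W(v) = (-7/3, -7/3, 7/3).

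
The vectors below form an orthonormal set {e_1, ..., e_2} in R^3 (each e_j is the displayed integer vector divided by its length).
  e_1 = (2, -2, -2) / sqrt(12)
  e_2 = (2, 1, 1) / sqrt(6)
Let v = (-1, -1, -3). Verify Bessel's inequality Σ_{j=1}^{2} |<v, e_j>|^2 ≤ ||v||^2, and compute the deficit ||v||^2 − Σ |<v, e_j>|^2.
Σ |<v, e_j>|^2 = 9; ||v||^2 = 11; deficit = 2

Write each e_j = u_j / sqrt(<u_j, u_j>) where u_j is the displayed integer vector. Then <v, e_j> = <v, u_j> / sqrt(<u_j, u_j>), so |<v, e_j>|^2 = <v, u_j>^2 / <u_j, u_j>.
Coefficients: <v, e_1> = 6/sqrt(12), <v, e_2> = -6/sqrt(6).
Square and sum: Σ |<v, e_j>|^2 = 9.
Compute ||v||^2 = v·v = 11.
Deficit = 11 − 9 = 2 ≥ 0, confirming Bessel's inequality. (The deficit equals ||v − Σ <v,e_j> e_j||^2, the squared distance from v to span{e_j}.)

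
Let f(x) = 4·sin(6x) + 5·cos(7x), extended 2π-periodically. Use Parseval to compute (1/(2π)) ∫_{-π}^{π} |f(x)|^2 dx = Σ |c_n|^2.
Σ |c_n|^2 = 41/2

Expand |f|^2 and use orthogonality of {sin(nx), cos(mx)} on [-π, π]:
  ∫_{-π}^{π} sin(nx)^2 dx = π, ∫ cos(mx)^2 dx = π, and cross terms integrate to 0.
So ∫_{-π}^{π} f(x)^2 dx = 4^2 · π + 5^2 · π = (16 + 25)π.
Divide by 2π: (16 + 25)/2 = 41/2.
By Parseval, this equals Σ |c_n|^2.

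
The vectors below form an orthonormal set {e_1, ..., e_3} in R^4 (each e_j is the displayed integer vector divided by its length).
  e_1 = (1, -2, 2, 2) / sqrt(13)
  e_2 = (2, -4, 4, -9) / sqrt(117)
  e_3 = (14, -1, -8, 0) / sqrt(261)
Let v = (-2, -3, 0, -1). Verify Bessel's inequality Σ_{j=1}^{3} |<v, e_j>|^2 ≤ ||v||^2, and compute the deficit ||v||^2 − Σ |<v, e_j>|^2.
Σ |<v, e_j>|^2 = 150/29; ||v||^2 = 14; deficit = 256/29

Write each e_j = u_j / sqrt(<u_j, u_j>) where u_j is the displayed integer vector. Then <v, e_j> = <v, u_j> / sqrt(<u_j, u_j>), so |<v, e_j>|^2 = <v, u_j>^2 / <u_j, u_j>.
Coefficients: <v, e_1> = 2/sqrt(13), <v, e_2> = 17/sqrt(117), <v, e_3> = -25/sqrt(261).
Square and sum: Σ |<v, e_j>|^2 = 150/29.
Compute ||v||^2 = v·v = 14.
Deficit = 14 − 150/29 = 256/29 ≥ 0, confirming Bessel's inequality. (The deficit equals ||v − Σ <v,e_j> e_j||^2, the squared distance from v to span{e_j}.)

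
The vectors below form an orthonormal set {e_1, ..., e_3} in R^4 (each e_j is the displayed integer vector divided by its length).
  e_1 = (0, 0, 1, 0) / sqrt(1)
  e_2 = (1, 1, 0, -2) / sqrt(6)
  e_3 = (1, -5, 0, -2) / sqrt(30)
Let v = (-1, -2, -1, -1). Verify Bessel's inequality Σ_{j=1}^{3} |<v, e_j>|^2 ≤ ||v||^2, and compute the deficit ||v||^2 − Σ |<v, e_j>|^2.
Σ |<v, e_j>|^2 = 26/5; ||v||^2 = 7; deficit = 9/5

Write each e_j = u_j / sqrt(<u_j, u_j>) where u_j is the displayed integer vector. Then <v, e_j> = <v, u_j> / sqrt(<u_j, u_j>), so |<v, e_j>|^2 = <v, u_j>^2 / <u_j, u_j>.
Coefficients: <v, e_1> = -1/sqrt(1), <v, e_2> = -1/sqrt(6), <v, e_3> = 11/sqrt(30).
Square and sum: Σ |<v, e_j>|^2 = 26/5.
Compute ||v||^2 = v·v = 7.
Deficit = 7 − 26/5 = 9/5 ≥ 0, confirming Bessel's inequality. (The deficit equals ||v − Σ <v,e_j> e_j||^2, the squared distance from v to span{e_j}.)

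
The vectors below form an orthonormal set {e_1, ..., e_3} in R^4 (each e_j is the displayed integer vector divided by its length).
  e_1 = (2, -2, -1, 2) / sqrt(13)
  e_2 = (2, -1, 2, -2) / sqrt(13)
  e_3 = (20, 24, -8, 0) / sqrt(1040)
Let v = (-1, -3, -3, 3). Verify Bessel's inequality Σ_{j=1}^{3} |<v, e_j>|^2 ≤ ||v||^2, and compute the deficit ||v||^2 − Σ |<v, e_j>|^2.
Σ |<v, e_j>|^2 = 1739/65; ||v||^2 = 28; deficit = 81/65

Write each e_j = u_j / sqrt(<u_j, u_j>) where u_j is the displayed integer vector. Then <v, e_j> = <v, u_j> / sqrt(<u_j, u_j>), so |<v, e_j>|^2 = <v, u_j>^2 / <u_j, u_j>.
Coefficients: <v, e_1> = 13/sqrt(13), <v, e_2> = -11/sqrt(13), <v, e_3> = -68/sqrt(1040).
Square and sum: Σ |<v, e_j>|^2 = 1739/65.
Compute ||v||^2 = v·v = 28.
Deficit = 28 − 1739/65 = 81/65 ≥ 0, confirming Bessel's inequality. (The deficit equals ||v − Σ <v,e_j> e_j||^2, the squared distance from v to span{e_j}.)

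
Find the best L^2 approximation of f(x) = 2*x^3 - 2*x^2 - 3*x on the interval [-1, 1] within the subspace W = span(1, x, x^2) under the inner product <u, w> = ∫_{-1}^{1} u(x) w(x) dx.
g(x) = -2*x^2 - 9*x/5

The best approximation g ∈ W is the orthogonal projection of f onto W. Writing g = a_0 + a_1 x + a_2 x^2, the coefficients solve the normal equations G · a = b where
  G_{ij} = <φ_i, φ_j> and b_i = <f, φ_i>, with φ_0 = 1, φ_1 = x, φ_2 = x^2.
G =
  [2, 0, 2/3]
  [0, 2/3, 0]
  [2/3, 0, 2/5],
b = (-4/3, -6/5, -4/5).
Solving gives a_0 = 0, a_1 = -9/5, a_2 = -2, so
  g(x) = -2*x^2 - 9*x/5.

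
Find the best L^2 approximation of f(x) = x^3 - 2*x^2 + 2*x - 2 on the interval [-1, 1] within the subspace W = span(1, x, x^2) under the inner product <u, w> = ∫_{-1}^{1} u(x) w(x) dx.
g(x) = -2*x^2 + 13*x/5 - 2

The best approximation g ∈ W is the orthogonal projection of f onto W. Writing g = a_0 + a_1 x + a_2 x^2, the coefficients solve the normal equations G · a = b where
  G_{ij} = <φ_i, φ_j> and b_i = <f, φ_i>, with φ_0 = 1, φ_1 = x, φ_2 = x^2.
G =
  [2, 0, 2/3]
  [0, 2/3, 0]
  [2/3, 0, 2/5],
b = (-16/3, 26/15, -32/15).
Solving gives a_0 = -2, a_1 = 13/5, a_2 = -2, so
  g(x) = -2*x^2 + 13*x/5 - 2.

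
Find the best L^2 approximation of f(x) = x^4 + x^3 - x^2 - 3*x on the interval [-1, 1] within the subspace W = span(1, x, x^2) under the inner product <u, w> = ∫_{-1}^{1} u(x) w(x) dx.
g(x) = -x^2/7 - 12*x/5 - 3/35

The best approximation g ∈ W is the orthogonal projection of f onto W. Writing g = a_0 + a_1 x + a_2 x^2, the coefficients solve the normal equations G · a = b where
  G_{ij} = <φ_i, φ_j> and b_i = <f, φ_i>, with φ_0 = 1, φ_1 = x, φ_2 = x^2.
G =
  [2, 0, 2/3]
  [0, 2/3, 0]
  [2/3, 0, 2/5],
b = (-4/15, -8/5, -4/35).
Solving gives a_0 = -3/35, a_1 = -12/5, a_2 = -1/7, so
  g(x) = -x^2/7 - 12*x/5 - 3/35.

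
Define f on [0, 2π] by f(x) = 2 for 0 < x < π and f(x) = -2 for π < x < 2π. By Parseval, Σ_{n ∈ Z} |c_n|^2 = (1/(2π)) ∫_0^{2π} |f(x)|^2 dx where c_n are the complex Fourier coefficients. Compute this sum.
Σ |c_n|^2 = 4

Parseval equates the L^2 energy of f (normalised by 1/(2π)) with the ℓ^2 sum of its Fourier coefficients: (1/(2π)) ∫_0^{2π} |f|^2 = Σ |c_n|^2.
Compute the left side: (1/(2π)) [∫_0^π 2^2 dx + ∫_π^{2π} (-2)^2 dx] = (1/(2π)) · (4π + 4π) = (4 + 4)/2 = 4.
So Σ_{n ∈ Z} |c_n|^2 = 4.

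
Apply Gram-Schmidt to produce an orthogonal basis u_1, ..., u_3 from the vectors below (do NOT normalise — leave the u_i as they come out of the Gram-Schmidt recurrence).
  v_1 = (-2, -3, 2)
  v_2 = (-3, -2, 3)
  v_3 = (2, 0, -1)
Orthogonal basis:
  u_1 = (-2, -3, 2)
  u_2 = (-15/17, 20/17, 15/17)
  u_3 = (1/2, 0, 1/2)

Apply the Gram-Schmidt recurrence
  u_1 = v_1
  u_i = v_i − Σ_{j<i} ((v_i · u_j) / (u_j · u_j)) · u_j.

Step by step this gives:
  u_1 = (-2, -3, 2)
  u_2 = (-15/17, 20/17, 15/17)
  u_3 = (1/2, 0, 1/2)

Orthogonality check:
  u_2 · u_1 = 0 (should be 0)
  u_3 · u_1 = 0 (should be 0)
  u_3 · u_2 = 0 (should be 0)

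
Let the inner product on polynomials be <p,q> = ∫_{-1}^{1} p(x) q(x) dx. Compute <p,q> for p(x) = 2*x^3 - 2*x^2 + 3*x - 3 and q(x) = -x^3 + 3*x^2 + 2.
<p,q> = -2608/105

Expand the product: p(x)·q(x) = -2*x^6 + 8*x^5 - 9*x^4 + 16*x^3 - 13*x^2 + 6*x - 6.
∫_{-1}^{1} of each monomial x^k gives [2/(k+1) if k even, 0 if k odd]. Integrating term-by-term (or equivalently evaluating the antiderivative F(x) = -2*x^7/7 + 4*x^6/3 - 9*x^5/5 + 4*x^4 - 13*x^3/3 + 3*x^2 - 6*x at the endpoints):
  F(1) − F(−1) = -143/35 − (2179/105) = -2608/105.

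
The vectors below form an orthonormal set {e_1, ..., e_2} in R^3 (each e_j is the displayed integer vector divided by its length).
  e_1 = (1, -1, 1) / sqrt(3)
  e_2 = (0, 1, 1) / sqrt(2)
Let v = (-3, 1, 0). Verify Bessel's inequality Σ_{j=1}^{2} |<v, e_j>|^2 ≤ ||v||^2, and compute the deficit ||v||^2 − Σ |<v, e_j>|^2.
Σ |<v, e_j>|^2 = 35/6; ||v||^2 = 10; deficit = 25/6

Write each e_j = u_j / sqrt(<u_j, u_j>) where u_j is the displayed integer vector. Then <v, e_j> = <v, u_j> / sqrt(<u_j, u_j>), so |<v, e_j>|^2 = <v, u_j>^2 / <u_j, u_j>.
Coefficients: <v, e_1> = -4/sqrt(3), <v, e_2> = 1/sqrt(2).
Square and sum: Σ |<v, e_j>|^2 = 35/6.
Compute ||v||^2 = v·v = 10.
Deficit = 10 − 35/6 = 25/6 ≥ 0, confirming Bessel's inequality. (The deficit equals ||v − Σ <v,e_j> e_j||^2, the squared distance from v to span{e_j}.)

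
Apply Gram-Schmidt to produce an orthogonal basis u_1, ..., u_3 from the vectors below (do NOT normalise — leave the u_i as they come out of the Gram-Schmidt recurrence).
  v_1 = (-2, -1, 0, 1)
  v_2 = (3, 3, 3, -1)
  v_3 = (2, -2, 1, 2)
Orthogonal basis:
  u_1 = (-2, -1, 0, 1)
  u_2 = (-1/3, 4/3, 3, 2/3)
  u_3 = (69/34, -36/17, 25/34, 33/17)

Apply the Gram-Schmidt recurrence
  u_1 = v_1
  u_i = v_i − Σ_{j<i} ((v_i · u_j) / (u_j · u_j)) · u_j.

Step by step this gives:
  u_1 = (-2, -1, 0, 1)
  u_2 = (-1/3, 4/3, 3, 2/3)
  u_3 = (69/34, -36/17, 25/34, 33/17)

Orthogonality check:
  u_2 · u_1 = 0 (should be 0)
  u_3 · u_1 = 0 (should be 0)
  u_3 · u_2 = 0 (should be 0)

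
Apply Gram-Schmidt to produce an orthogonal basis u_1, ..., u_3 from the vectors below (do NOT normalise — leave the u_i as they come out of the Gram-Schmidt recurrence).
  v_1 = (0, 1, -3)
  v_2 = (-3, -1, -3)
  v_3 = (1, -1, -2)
Orthogonal basis:
  u_1 = (0, 1, -3)
  u_2 = (-3, -9/5, -3/5)
  u_3 = (1, -3/2, -1/2)

Apply the Gram-Schmidt recurrence
  u_1 = v_1
  u_i = v_i − Σ_{j<i} ((v_i · u_j) / (u_j · u_j)) · u_j.

Step by step this gives:
  u_1 = (0, 1, -3)
  u_2 = (-3, -9/5, -3/5)
  u_3 = (1, -3/2, -1/2)

Orthogonality check:
  u_2 · u_1 = 0 (should be 0)
  u_3 · u_1 = 0 (should be 0)
  u_3 · u_2 = 0 (should be 0)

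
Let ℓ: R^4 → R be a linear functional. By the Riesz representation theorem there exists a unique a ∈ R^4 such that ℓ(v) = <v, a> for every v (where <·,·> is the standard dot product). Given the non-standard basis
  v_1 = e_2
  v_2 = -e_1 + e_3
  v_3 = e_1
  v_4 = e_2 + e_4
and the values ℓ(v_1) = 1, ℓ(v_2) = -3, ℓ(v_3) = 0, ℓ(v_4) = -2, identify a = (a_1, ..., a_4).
a = (0, 1, -3, -3)

Write a = (a_1, ..., a_4) in the standard basis. For each basis vector v_i, ℓ(v_i) = <v_i, a> is a linear equation in the a_j's. Collect the n equations into a matrix system V a = ℓ, where row i of V is v_i (expressed in the standard basis). Since V is invertible (lower-triangular with 1s on the diagonal, up to permutation), solve by back-substitution:
  V =
[[0, 1, 0, 0],
 [-1, 0, 1, 0],
 [1, 0, 0, 0],
 [0, 1, 0, 1]]
  V a = (1, -3, 0, -2)
Solving gives a = (0, 1, -3, -3).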